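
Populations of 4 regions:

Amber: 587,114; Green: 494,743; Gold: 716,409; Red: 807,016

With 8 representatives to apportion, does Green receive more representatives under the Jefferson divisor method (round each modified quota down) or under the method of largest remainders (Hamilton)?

Jefferson: Amber 2, Green 1, Gold 2, Red 3.
Hamilton: Amber 2, Green 2, Gold 2, Red 2.
Green gets 1 under Jefferson and 2 under Hamilton.

Hamilton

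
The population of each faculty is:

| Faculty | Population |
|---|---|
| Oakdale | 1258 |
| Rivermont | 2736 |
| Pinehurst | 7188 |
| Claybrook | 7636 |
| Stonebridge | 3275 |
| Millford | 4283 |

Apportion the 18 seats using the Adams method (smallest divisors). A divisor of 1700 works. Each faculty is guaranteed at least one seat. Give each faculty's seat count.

Oakdale=1, Rivermont=2, Pinehurst=5, Claybrook=5, Stonebridge=2, Millford=3

With modified divisor 1700: modified quotas Oakdale 0.740, Rivermont 1.609, Pinehurst 4.228, Claybrook 4.492, Stonebridge 1.926, Millford 2.519.
Rounding up: Oakdale 1, Rivermont 2, Pinehurst 5, Claybrook 5, Stonebridge 2, Millford 3 (total 18).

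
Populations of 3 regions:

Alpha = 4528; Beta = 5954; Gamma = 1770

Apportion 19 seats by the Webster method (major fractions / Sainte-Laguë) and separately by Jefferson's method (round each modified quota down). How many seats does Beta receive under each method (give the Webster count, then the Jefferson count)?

Webster: Alpha 7, Beta 9, Gamma 3.
Jefferson: Alpha 7, Beta 10, Gamma 2.
Beta gets 9 under Webster and 10 under Jefferson.

9 and 10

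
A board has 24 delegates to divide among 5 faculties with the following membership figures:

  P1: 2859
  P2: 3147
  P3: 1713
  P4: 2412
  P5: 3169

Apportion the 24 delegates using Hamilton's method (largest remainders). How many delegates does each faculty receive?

Standard divisor: 13300 ÷ 24 ≈ 554.167.
Standard quotas: P1 5.159, P2 5.679, P3 3.091, P4 4.352, P5 5.718.
Lower quotas: P1 5, P2 5, P3 3, P4 4, P5 5 (sum 22, leaving 2 seats).
Remainders in descending order: P5 0.718, P2 0.679, P4 0.352, P1 0.159, P3 0.091.
The surplus seats go to P5, P2.

P1 5; P2 6; P3 3; P4 4; P5 6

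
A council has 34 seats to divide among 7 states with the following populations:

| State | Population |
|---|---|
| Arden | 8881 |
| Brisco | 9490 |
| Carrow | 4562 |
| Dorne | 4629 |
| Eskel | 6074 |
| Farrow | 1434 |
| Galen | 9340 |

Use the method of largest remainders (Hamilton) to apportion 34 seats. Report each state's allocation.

Arden=7, Brisco=7, Carrow=3, Dorne=4, Eskel=5, Farrow=1, Galen=7

The standard divisor is 44410/34 ≈ 1306.176.
Standard quotas: Arden 6.7992, Brisco 7.2655, Carrow 3.4926, Dorne 3.5439, Eskel 4.6502, Farrow 1.0979, Galen 7.1506.
Lower quotas: Arden 6, Brisco 7, Carrow 3, Dorne 3, Eskel 4, Farrow 1, Galen 7 (sum 31, leaving 3 seats).
Remainders in descending order: Arden 0.7992, Eskel 0.6502, Dorne 0.5439, Carrow 0.4926, Brisco 0.2655, Galen 0.1506, Farrow 0.0979.
The surplus seats go to Arden, Eskel, Dorne.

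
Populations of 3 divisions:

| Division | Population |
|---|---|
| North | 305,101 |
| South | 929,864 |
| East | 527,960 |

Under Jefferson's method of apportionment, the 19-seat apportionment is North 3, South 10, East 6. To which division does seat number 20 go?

South

Priority for the next seat is population ÷ (current seats + 1).
Priorities: North 76275.250, South 84533.091, East 75422.857.
Highest priority: South.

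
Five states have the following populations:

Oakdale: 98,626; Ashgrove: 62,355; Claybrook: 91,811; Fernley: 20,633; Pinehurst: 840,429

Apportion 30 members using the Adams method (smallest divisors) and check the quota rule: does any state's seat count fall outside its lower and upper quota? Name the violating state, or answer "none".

Pinehurst

Standard quotas: Oakdale 2.656, Ashgrove 1.679, Claybrook 2.473, Fernley 0.556, Pinehurst 22.636.
Adams allocation: Oakdale 3, Ashgrove 2, Claybrook 3, Fernley 1, Pinehurst 21.
Pinehurst has quota 22.636 (lower 22, upper 23) but receives 21 — outside the quota interval.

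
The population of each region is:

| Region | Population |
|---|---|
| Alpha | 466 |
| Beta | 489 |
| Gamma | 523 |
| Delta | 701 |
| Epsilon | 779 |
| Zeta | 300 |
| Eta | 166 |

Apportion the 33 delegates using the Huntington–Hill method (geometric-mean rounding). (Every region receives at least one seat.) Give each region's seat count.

Alpha=4; Beta=5; Gamma=5; Delta=7; Epsilon=7; Zeta=3; Eta=2

With divisor 106: modified quotas Alpha 4.396, Beta 4.613, Gamma 4.934, Delta 6.613, Epsilon 7.349, Zeta 2.830, Eta 1.566.
Geometric-mean thresholds: Alpha √(4·5)=4.472, Beta √(4·5)=4.472, Gamma √(4·5)=4.472, Delta √(6·7)=6.481, Epsilon √(7·8)=7.483, Zeta √(2·3)=2.449, Eta √(1·2)=1.414.
Each quota rounded against its threshold gives Alpha 4, Beta 5, Gamma 5, Delta 7, Epsilon 7, Zeta 3, Eta 2 (total 33).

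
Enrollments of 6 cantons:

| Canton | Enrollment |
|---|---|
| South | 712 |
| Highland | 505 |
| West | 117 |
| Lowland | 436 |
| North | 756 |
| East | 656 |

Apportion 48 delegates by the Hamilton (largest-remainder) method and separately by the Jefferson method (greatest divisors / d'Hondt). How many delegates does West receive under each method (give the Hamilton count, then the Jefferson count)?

2 and 1

Hamilton: South 11, Highland 8, West 2, Lowland 6, North 11, East 10.
Jefferson: South 11, Highland 8, West 1, Lowland 6, North 12, East 10.
West gets 2 under Hamilton and 1 under Jefferson.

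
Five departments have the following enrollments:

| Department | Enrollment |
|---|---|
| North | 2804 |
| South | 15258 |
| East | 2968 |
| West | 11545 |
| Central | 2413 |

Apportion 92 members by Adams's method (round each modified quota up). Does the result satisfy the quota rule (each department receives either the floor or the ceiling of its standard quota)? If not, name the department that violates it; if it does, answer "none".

Standard quotas: North 7.373, South 40.120, East 7.804, West 30.357, Central 6.345.
Adams allocation: North 8, South 39, East 8, West 30, Central 7.
South has quota 40.120 (lower 40, upper 41) but receives 39 — outside the quota interval.

South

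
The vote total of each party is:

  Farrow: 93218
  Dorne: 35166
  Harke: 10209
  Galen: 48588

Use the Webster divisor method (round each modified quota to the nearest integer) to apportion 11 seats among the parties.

Standard divisor 187181/11 ≈ 17016.455; standard quotas: Farrow 5.478, Dorne 2.067, Harke 0.600, Galen 2.855.
Rounding to the nearest integer gives Farrow 5, Dorne 2, Harke 1, Galen 3 — total 11, matching the house size, so no adjustment is needed.

Farrow 5; Dorne 2; Harke 1; Galen 3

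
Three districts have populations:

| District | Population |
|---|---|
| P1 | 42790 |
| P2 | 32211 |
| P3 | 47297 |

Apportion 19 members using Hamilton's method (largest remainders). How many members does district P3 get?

Total 122298; standard divisor 122298/19 ≈ 6436.737.
Standard quotas: P1 6.6478, P2 5.0042, P3 7.3480.
Lower quotas: P1 6, P2 5, P3 7 (sum 18, leaving 1 seat).
Remainders in descending order: P1 0.6478, P3 0.3480, P2 0.0042.
The surplus seat goes to P1.
P3 receives 7.

7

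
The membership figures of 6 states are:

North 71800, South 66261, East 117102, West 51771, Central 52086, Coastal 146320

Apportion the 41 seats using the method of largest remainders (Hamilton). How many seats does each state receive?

Standard divisor: 505340 ÷ 41 ≈ 12325.366.
Standard quotas: North 5.8254, South 5.3760, East 9.5009, West 4.2004, Central 4.2259, Coastal 11.8715.
Lower quotas: North 5, South 5, East 9, West 4, Central 4, Coastal 11 (sum 38, leaving 3 seats).
Remainders in descending order: Coastal 0.8715, North 0.8254, East 0.5009, South 0.3760, Central 0.2259, West 0.2004.
The surplus seats go to Coastal, North, East.

North: 6, South: 5, East: 10, West: 4, Central: 4, Coastal: 12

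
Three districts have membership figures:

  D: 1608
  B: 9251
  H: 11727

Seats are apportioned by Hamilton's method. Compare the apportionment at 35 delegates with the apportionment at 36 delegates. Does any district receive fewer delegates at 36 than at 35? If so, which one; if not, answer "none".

At 35 seats: D 3, B 14, H 18.
At 36 seats: D 2, B 15, H 19.
D drops from 3 to 2.

D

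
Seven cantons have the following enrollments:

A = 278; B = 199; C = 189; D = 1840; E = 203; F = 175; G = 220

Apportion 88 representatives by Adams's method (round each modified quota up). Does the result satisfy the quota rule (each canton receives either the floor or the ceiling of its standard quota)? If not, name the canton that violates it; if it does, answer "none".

Standard quotas: A 7.881, B 5.642, C 5.358, D 52.165, E 5.755, F 4.961, G 6.237.
Adams allocation: A 8, B 6, C 6, D 51, E 6, F 5, G 6.
D has quota 52.165 (lower 52, upper 53) but receives 51 — outside the quota interval.

D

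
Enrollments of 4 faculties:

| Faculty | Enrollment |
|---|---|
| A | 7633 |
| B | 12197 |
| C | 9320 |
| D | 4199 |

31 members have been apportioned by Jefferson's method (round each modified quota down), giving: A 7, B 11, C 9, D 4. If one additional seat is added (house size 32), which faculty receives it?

B

Priority for the next seat is population ÷ (current seats + 1).
Priorities: A 954.125, B 1016.417, C 932.000, D 839.800.
Highest priority: B.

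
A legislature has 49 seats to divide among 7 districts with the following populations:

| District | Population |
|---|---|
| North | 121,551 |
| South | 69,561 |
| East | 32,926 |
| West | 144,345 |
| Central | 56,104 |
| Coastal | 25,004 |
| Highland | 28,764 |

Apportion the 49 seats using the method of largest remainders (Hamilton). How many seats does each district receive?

North=12, South=7, East=3, West=15, Central=6, Coastal=3, Highland=3

Standard divisor: 478255 ÷ 49 ≈ 9760.306.
Standard quotas: North 12.4536, South 7.1269, East 3.3735, West 14.7890, Central 5.7482, Coastal 2.5618, Highland 2.9470.
Lower quotas: North 12, South 7, East 3, West 14, Central 5, Coastal 2, Highland 2 (sum 45, leaving 4 seats).
Remainders in descending order: Highland 0.9470, West 0.7890, Central 0.7482, Coastal 0.5618, North 0.4536, East 0.3735, South 0.1269.
Largest remainders: Highland, West, Central, Coastal receive the extra seats.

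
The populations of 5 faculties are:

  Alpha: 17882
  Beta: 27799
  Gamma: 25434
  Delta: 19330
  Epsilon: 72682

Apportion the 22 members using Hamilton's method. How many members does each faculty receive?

Alpha: 2; Beta: 4; Gamma: 3; Delta: 3; Epsilon: 10

The standard divisor is 163127/22 ≈ 7414.864.
Standard quotas: Alpha 2.4116, Beta 3.7491, Gamma 3.4301, Delta 2.6069, Epsilon 9.8022.
Lower quotas: Alpha 2, Beta 3, Gamma 3, Delta 2, Epsilon 9 (sum 19, leaving 3 seats).
Remainders in descending order: Epsilon 0.8022, Beta 0.7491, Delta 0.6069, Gamma 0.4301, Alpha 0.4116.
The surplus seats go to Epsilon, Beta, Delta.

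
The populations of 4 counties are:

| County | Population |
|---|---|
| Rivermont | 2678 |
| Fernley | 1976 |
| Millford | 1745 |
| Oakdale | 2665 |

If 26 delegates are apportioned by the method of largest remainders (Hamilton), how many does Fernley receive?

Standard divisor: 9064 ÷ 26 ≈ 348.615.
Standard quotas: Rivermont 7.682, Fernley 5.668, Millford 5.006, Oakdale 7.645.
Lower quotas: Rivermont 7, Fernley 5, Millford 5, Oakdale 7 (sum 24, leaving 2 seats).
Remainders in descending order: Rivermont 0.682, Fernley 0.668, Oakdale 0.645, Millford 0.006.
Largest remainders: Rivermont, Fernley receive the extra seats.
Fernley receives 6.

6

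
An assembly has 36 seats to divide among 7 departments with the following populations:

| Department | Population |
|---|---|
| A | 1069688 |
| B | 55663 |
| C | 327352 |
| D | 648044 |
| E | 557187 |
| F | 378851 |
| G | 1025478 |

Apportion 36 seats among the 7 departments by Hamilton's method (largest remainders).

A 9, B 1, C 3, D 6, E 5, F 3, G 9

The standard divisor is 4062263/36 ≈ 112840.639.
Standard quotas: A 9.4796, B 0.4933, C 2.9010, D 5.7430, E 4.9378, F 3.3574, G 9.0878.
Lower quotas: A 9, B 0, C 2, D 5, E 4, F 3, G 9 (sum 32, leaving 4 seats).
Remainders in descending order: E 0.9378, C 0.9010, D 0.7430, B 0.4933, A 0.4796, F 0.3574, G 0.0878.
The surplus seats go to E, C, D, B.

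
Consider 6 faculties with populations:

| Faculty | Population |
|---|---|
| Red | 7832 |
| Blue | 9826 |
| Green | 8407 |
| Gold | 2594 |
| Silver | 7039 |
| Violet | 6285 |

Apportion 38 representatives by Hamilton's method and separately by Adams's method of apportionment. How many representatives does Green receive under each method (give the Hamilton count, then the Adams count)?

8 and 7

Hamilton: Red 7, Blue 9, Green 8, Gold 2, Silver 6, Violet 6.
Adams: Red 7, Blue 9, Green 7, Gold 3, Silver 6, Violet 6.
Green gets 8 under Hamilton and 7 under Adams.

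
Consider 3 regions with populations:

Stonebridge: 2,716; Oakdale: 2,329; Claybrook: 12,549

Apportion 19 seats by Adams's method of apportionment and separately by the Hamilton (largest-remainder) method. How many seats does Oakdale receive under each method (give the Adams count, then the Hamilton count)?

3 and 2

Adams: Stonebridge 3, Oakdale 3, Claybrook 13.
Hamilton: Stonebridge 3, Oakdale 2, Claybrook 14.
Oakdale gets 3 under Adams and 2 under Hamilton.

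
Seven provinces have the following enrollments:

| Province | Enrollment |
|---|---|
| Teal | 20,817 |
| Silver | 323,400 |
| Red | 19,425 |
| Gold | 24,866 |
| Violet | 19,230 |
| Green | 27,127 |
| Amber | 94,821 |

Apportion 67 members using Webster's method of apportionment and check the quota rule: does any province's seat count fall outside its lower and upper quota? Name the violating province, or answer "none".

Silver

Standard quotas: Teal 2.633, Silver 40.907, Red 2.457, Gold 3.145, Violet 2.432, Green 3.431, Amber 11.994.
Webster allocation: Teal 3, Silver 42, Red 2, Gold 3, Violet 2, Green 3, Amber 12.
Silver has quota 40.907 (lower 40, upper 41) but receives 42 — outside the quota interval.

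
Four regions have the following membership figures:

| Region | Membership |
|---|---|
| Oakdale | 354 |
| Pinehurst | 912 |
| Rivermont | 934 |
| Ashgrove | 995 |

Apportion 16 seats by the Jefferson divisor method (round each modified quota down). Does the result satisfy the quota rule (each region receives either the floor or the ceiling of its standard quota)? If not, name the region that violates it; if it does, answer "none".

Standard quotas: Oakdale 1.773, Pinehurst 4.567, Rivermont 4.677, Ashgrove 4.983.
Jefferson allocation: Oakdale 1, Pinehurst 5, Rivermont 5, Ashgrove 5.
Every allocation lies between the lower and upper quota.

none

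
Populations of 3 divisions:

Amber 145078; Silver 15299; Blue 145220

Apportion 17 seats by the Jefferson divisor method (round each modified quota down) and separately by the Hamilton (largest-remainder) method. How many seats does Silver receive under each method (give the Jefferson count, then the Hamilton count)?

0 and 1

Jefferson: Amber 8, Silver 0, Blue 9.
Hamilton: Amber 8, Silver 1, Blue 8.
Silver gets 0 under Jefferson and 1 under Hamilton.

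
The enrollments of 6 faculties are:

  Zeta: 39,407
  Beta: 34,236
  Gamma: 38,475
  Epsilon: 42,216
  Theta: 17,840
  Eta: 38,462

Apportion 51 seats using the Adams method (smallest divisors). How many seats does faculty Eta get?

9

Standard divisor 210636/51 ≈ 4130.118; standard quotas: Zeta 9.541, Beta 8.289, Gamma 9.316, Epsilon 10.222, Theta 4.319, Eta 9.313.
Rounding up gives 10, 9, 10, 11, 5, 10 = 55 seats, so the divisor must be adjusted.
With modified divisor 4300: modified quotas Zeta 9.164, Beta 7.962, Gamma 8.948, Epsilon 9.818, Theta 4.149, Eta 8.945.
Rounding up: Zeta 10, Beta 8, Gamma 9, Epsilon 10, Theta 5, Eta 9 (total 51).
Eta receives 9.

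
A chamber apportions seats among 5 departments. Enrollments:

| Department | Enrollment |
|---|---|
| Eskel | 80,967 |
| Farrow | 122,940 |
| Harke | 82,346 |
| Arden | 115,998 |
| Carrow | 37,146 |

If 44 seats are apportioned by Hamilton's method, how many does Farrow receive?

12

Standard divisor: 439397 ÷ 44 ≈ 9986.295.
Standard quotas: Eskel 8.1078, Farrow 12.3109, Harke 8.2459, Arden 11.6157, Carrow 3.7197.
Lower quotas: Eskel 8, Farrow 12, Harke 8, Arden 11, Carrow 3 (sum 42, leaving 2 seats).
Remainders in descending order: Carrow 0.7197, Arden 0.6157, Farrow 0.3109, Harke 0.2459, Eskel 0.1078.
Largest remainders: Carrow, Arden receive the extra seats.
Farrow receives 12.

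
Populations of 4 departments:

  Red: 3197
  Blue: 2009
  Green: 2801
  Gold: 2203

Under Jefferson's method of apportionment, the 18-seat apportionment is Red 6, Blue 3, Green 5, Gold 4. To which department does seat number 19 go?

Blue

Priority for the next seat is population ÷ (current seats + 1).
Priorities: Red 456.714, Blue 502.250, Green 466.833, Gold 440.600.
Highest priority: Blue.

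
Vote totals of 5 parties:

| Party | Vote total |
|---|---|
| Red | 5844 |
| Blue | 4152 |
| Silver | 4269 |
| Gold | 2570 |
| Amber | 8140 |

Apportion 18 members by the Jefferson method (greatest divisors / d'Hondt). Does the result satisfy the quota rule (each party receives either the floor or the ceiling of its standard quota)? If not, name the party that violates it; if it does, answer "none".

none

Standard quotas: Red 4.212, Blue 2.992, Silver 3.077, Gold 1.852, Amber 5.867.
Jefferson allocation: Red 4, Blue 3, Silver 3, Gold 2, Amber 6.
Every allocation lies between the lower and upper quota.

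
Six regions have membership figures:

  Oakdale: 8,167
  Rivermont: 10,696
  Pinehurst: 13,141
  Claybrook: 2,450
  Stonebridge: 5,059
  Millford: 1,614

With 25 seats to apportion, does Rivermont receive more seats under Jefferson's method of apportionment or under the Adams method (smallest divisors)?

Jefferson: Oakdale 5, Rivermont 7, Pinehurst 8, Claybrook 1, Stonebridge 3, Millford 1.
Adams: Oakdale 5, Rivermont 6, Pinehurst 8, Claybrook 2, Stonebridge 3, Millford 1.
Rivermont gets 7 under Jefferson and 6 under Adams.

Jefferson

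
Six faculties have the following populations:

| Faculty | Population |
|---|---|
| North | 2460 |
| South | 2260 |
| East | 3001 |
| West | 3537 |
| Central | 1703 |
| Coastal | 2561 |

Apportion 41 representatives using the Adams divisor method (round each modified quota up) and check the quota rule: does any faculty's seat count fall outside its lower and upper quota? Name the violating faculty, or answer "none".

none

Standard quotas: North 6.498, South 5.970, East 7.927, West 9.343, Central 4.498, Coastal 6.765.
Adams allocation: North 6, South 6, East 8, West 9, Central 5, Coastal 7.
Every allocation lies between the lower and upper quota.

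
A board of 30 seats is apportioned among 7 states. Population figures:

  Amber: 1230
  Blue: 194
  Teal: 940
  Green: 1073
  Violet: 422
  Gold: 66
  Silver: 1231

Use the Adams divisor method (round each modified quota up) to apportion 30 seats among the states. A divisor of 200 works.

Amber=7, Blue=1, Teal=5, Green=6, Violet=3, Gold=1, Silver=7

With modified divisor 200: modified quotas Amber 6.150, Blue 0.970, Teal 4.700, Green 5.365, Violet 2.110, Gold 0.330, Silver 6.155.
Rounding up: Amber 7, Blue 1, Teal 5, Green 6, Violet 3, Gold 1, Silver 7 (total 30).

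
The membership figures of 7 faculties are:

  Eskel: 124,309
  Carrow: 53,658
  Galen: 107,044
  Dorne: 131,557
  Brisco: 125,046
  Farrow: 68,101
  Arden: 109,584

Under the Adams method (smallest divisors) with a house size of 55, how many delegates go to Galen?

8

Standard divisor 719299/55 ≈ 13078.164; standard quotas: Eskel 9.505, Carrow 4.103, Galen 8.185, Dorne 10.059, Brisco 9.561, Farrow 5.207, Arden 8.379.
Rounding up gives 10, 5, 9, 11, 10, 6, 9 = 60 seats, so the divisor must be adjusted.
With modified divisor 13760: modified quotas Eskel 9.034, Carrow 3.900, Galen 7.779, Dorne 9.561, Brisco 9.088, Farrow 4.949, Arden 7.964.
Rounding up: Eskel 10, Carrow 4, Galen 8, Dorne 10, Brisco 10, Farrow 5, Arden 8 (total 55).
Galen receives 8.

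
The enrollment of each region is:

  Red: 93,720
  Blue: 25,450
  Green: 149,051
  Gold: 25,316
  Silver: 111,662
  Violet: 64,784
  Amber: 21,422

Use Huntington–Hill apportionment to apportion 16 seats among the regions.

Red=3; Blue=1; Green=5; Gold=1; Silver=3; Violet=2; Amber=1

With divisor 32781: modified quotas Red 2.859, Blue 0.776, Green 4.547, Gold 0.772, Silver 3.406, Violet 1.976, Amber 0.653.
Geometric-mean thresholds: Red √(2·3)=2.449, Blue (min 1), Green √(4·5)=4.472, Gold (min 1), Silver √(3·4)=3.464, Violet √(1·2)=1.414, Amber (min 1).
Each quota rounded against its threshold gives Red 3, Blue 1, Green 5, Gold 1, Silver 3, Violet 2, Amber 1 (total 16).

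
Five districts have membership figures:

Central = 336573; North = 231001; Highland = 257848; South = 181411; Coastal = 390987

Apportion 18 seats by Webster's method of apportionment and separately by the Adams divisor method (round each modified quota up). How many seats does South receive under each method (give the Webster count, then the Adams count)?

Webster: Central 5, North 3, Highland 3, South 2, Coastal 5.
Adams: Central 4, North 3, Highland 3, South 3, Coastal 5.
South gets 2 under Webster and 3 under Adams.

2 and 3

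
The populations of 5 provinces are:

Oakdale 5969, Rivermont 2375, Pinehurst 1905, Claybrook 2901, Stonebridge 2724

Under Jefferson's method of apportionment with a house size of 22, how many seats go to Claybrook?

4

Standard divisor 15874/22 ≈ 721.545; standard quotas: Oakdale 8.273, Rivermont 3.292, Pinehurst 2.640, Claybrook 4.021, Stonebridge 3.775.
Rounding down gives 8, 3, 2, 4, 3 = 20 seats, so the divisor must be adjusted.
With modified divisor 650: modified quotas Oakdale 9.183, Rivermont 3.654, Pinehurst 2.931, Claybrook 4.463, Stonebridge 4.191.
Rounding down: Oakdale 9, Rivermont 3, Pinehurst 2, Claybrook 4, Stonebridge 4 (total 22).
Claybrook receives 4.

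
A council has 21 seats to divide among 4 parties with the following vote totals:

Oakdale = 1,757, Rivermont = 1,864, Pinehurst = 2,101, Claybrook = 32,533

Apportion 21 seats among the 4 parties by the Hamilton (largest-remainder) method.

The standard divisor is 38255/21 ≈ 1821.667.
Standard quotas: Oakdale 0.9645, Rivermont 1.0232, Pinehurst 1.1533, Claybrook 17.8589.
Lower quotas: Oakdale 0, Rivermont 1, Pinehurst 1, Claybrook 17 (sum 19, leaving 2 seats).
Remainders in descending order: Oakdale 0.9645, Claybrook 0.8589, Pinehurst 0.1533, Rivermont 0.0232.
Largest remainders: Oakdale, Claybrook receive the extra seats.

Oakdale: 1, Rivermont: 1, Pinehurst: 1, Claybrook: 18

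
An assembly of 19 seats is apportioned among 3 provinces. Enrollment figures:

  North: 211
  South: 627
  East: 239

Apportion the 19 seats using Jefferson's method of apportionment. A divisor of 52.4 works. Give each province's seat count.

With modified divisor 52.4: modified quotas North 4.027, South 11.966, East 4.561.
Rounding down: North 4, South 11, East 4 (total 19).

North: 4, South: 11, East: 4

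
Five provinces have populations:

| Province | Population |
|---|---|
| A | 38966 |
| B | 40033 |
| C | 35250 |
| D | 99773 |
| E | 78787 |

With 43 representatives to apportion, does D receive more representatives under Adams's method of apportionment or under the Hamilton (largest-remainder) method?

Adams: A 6, B 6, C 5, D 14, E 12.
Hamilton: A 6, B 6, C 5, D 15, E 11.
D gets 14 under Adams and 15 under Hamilton.

Hamilton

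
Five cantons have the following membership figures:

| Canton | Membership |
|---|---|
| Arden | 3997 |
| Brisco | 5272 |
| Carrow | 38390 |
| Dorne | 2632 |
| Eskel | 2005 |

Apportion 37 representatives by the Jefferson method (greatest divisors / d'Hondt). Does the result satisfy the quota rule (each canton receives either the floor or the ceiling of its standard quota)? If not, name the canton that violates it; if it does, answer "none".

Carrow

Standard quotas: Arden 2.828, Brisco 3.730, Carrow 27.161, Dorne 1.862, Eskel 1.419.
Jefferson allocation: Arden 3, Brisco 3, Carrow 29, Dorne 1, Eskel 1.
Carrow has quota 27.161 (lower 27, upper 28) but receives 29 — outside the quota interval.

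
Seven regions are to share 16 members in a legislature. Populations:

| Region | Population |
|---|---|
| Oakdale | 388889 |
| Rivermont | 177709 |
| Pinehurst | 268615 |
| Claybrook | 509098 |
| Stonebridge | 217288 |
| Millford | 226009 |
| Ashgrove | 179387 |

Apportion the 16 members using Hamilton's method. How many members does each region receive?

Total 1966995; standard divisor 1966995/16 ≈ 122937.188.
Standard quotas: Oakdale 3.1633, Rivermont 1.4455, Pinehurst 2.1850, Claybrook 4.1411, Stonebridge 1.7675, Millford 1.8384, Ashgrove 1.4592.
Lower quotas: Oakdale 3, Rivermont 1, Pinehurst 2, Claybrook 4, Stonebridge 1, Millford 1, Ashgrove 1 (sum 13, leaving 3 seats).
Remainders in descending order: Millford 0.8384, Stonebridge 0.7675, Ashgrove 0.4592, Rivermont 0.4455, Pinehurst 0.1850, Oakdale 0.1633, Claybrook 0.1411.
The surplus seats go to Millford, Stonebridge, Ashgrove.

Oakdale 3, Rivermont 1, Pinehurst 2, Claybrook 4, Stonebridge 2, Millford 2, Ashgrove 2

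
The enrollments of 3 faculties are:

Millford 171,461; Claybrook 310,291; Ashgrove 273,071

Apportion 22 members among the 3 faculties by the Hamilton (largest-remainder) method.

Millford: 5, Claybrook: 9, Ashgrove: 8

The standard divisor is 754823/22 ≈ 34310.136.
Standard quotas: Millford 4.9974, Claybrook 9.0437, Ashgrove 7.9589.
Lower quotas: Millford 4, Claybrook 9, Ashgrove 7 (sum 20, leaving 2 seats).
Remainders in descending order: Millford 0.9974, Ashgrove 0.9589, Claybrook 0.0437.
The surplus seats go to Millford, Ashgrove.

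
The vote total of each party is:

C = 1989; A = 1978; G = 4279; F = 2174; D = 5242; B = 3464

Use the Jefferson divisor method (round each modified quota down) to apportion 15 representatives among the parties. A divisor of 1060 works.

C=1, A=1, G=4, F=2, D=4, B=3

With modified divisor 1060: modified quotas C 1.876, A 1.866, G 4.037, F 2.051, D 4.945, B 3.268.
Rounding down: C 1, A 1, G 4, F 2, D 4, B 3 (total 15).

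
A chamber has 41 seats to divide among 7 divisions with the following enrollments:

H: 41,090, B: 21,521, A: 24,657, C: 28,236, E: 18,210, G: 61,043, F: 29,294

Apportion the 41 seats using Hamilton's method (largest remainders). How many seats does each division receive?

Total 224051; standard divisor 224051/41 ≈ 5464.659.
Standard quotas: H 7.5192, B 3.9382, A 4.5121, C 5.1670, E 3.3323, G 11.1705, F 5.3606.
Lower quotas: H 7, B 3, A 4, C 5, E 3, G 11, F 5 (sum 38, leaving 3 seats).
Remainders in descending order: B 0.9382, H 0.5192, A 0.5121, F 0.3606, E 0.3323, G 0.1705, C 0.1670.
The surplus seats go to B, H, A.

H 8, B 4, A 5, C 5, E 3, G 11, F 5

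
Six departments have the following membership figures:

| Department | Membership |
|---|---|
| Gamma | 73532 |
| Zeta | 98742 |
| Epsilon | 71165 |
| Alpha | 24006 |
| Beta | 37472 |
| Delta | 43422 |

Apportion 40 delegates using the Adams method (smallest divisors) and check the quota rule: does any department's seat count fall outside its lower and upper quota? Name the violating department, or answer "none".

none

Standard quotas: Gamma 8.444, Zeta 11.339, Epsilon 8.172, Alpha 2.757, Beta 4.303, Delta 4.986.
Adams allocation: Gamma 8, Zeta 11, Epsilon 8, Alpha 3, Beta 5, Delta 5.
Every allocation lies between the lower and upper quota.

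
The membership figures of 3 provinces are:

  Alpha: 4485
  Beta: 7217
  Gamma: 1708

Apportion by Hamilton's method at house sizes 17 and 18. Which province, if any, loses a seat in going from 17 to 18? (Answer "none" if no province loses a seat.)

none

At 17 seats: Alpha 6, Beta 9, Gamma 2.
At 18 seats: Alpha 6, Beta 10, Gamma 2.
No province's allocation decreased.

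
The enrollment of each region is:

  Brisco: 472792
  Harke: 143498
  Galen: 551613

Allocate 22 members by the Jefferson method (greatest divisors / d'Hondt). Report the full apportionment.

Brisco: 9; Harke: 2; Galen: 11

Standard divisor 1167903/22 ≈ 53086.5; standard quotas: Brisco 8.906, Harke 2.703, Galen 10.391.
Rounding down gives 8, 2, 10 = 20 seats, so the divisor must be adjusted.
With modified divisor 49000: modified quotas Brisco 9.649, Harke 2.929, Galen 11.257.
Rounding down: Brisco 9, Harke 2, Galen 11 (total 22).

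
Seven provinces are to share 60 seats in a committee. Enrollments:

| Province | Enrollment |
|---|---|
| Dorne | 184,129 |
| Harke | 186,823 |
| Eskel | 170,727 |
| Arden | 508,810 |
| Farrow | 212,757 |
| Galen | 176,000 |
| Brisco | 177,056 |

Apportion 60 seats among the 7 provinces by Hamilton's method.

Total 1616302; standard divisor 1616302/60 ≈ 26938.367.
Standard quotas: Dorne 6.8352, Harke 6.9352, Eskel 6.3377, Arden 18.8879, Farrow 7.8979, Galen 6.5334, Brisco 6.5726.
Lower quotas: Dorne 6, Harke 6, Eskel 6, Arden 18, Farrow 7, Galen 6, Brisco 6 (sum 55, leaving 5 seats).
Remainders in descending order: Harke 0.9352, Farrow 0.8979, Arden 0.8879, Dorne 0.8352, Brisco 0.5726, Galen 0.5334, Eskel 0.3377.
Largest remainders: Harke, Farrow, Arden, Dorne, Brisco receive the extra seats.

Dorne 7, Harke 7, Eskel 6, Arden 19, Farrow 8, Galen 6, Brisco 7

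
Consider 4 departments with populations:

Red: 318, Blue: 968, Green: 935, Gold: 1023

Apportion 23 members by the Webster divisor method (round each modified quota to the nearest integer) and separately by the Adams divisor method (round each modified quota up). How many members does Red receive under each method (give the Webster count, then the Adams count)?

2 and 3

Webster: Red 2, Blue 7, Green 7, Gold 7.
Adams: Red 3, Blue 7, Green 6, Gold 7.
Red gets 2 under Webster and 3 under Adams.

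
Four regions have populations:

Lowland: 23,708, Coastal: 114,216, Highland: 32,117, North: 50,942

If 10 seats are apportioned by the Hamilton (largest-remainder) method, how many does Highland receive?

The standard divisor is 220983/10 ≈ 22098.3.
Standard quotas: Lowland 1.0728, Coastal 5.1685, Highland 1.4534, North 2.3052.
Lower quotas: Lowland 1, Coastal 5, Highland 1, North 2 (sum 9, leaving 1 seat).
Remainders in descending order: Highland 0.4534, North 0.3052, Coastal 0.1685, Lowland 0.0728.
The surplus seat goes to Highland.
Highland receives 2.

2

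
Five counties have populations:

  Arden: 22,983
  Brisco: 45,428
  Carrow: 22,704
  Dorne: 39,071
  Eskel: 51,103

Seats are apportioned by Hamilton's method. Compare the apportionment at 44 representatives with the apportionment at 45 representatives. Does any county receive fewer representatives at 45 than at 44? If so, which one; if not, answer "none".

Carrow

At 44 seats: Arden 6, Brisco 11, Carrow 6, Dorne 9, Eskel 12.
At 45 seats: Arden 6, Brisco 11, Carrow 5, Dorne 10, Eskel 13.
Carrow drops from 6 to 5.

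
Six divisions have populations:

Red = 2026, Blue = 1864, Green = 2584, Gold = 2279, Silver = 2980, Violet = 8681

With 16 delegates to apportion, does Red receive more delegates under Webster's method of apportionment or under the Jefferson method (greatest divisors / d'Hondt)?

Webster: Red 2, Blue 1, Green 2, Gold 2, Silver 2, Violet 7.
Jefferson: Red 1, Blue 1, Green 2, Gold 2, Silver 2, Violet 8.
Red gets 2 under Webster and 1 under Jefferson.

Webster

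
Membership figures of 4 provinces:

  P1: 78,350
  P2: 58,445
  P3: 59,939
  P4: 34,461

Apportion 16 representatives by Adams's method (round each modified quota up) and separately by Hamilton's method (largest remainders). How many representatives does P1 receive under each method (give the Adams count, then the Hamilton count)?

5 and 6

Adams: P1 5, P2 4, P3 4, P4 3.
Hamilton: P1 6, P2 4, P3 4, P4 2.
P1 gets 5 under Adams and 6 under Hamilton.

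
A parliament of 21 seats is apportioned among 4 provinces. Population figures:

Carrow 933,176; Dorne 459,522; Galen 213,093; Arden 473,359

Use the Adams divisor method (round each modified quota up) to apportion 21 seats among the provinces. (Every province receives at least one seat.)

Carrow 9, Dorne 5, Galen 2, Arden 5

Standard divisor 2079150/21 ≈ 99007.143; standard quotas: Carrow 9.425, Dorne 4.641, Galen 2.152, Arden 4.781.
Rounding up gives 10, 5, 3, 5 = 23 seats, so the divisor must be adjusted.
With modified divisor 110700: modified quotas Carrow 8.430, Dorne 4.151, Galen 1.925, Arden 4.276.
Rounding up: Carrow 9, Dorne 5, Galen 2, Arden 5 (total 21).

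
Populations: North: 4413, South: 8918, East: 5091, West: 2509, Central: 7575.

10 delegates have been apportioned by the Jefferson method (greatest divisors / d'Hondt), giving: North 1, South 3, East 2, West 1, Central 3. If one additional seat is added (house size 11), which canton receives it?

Priority for the next seat is population ÷ (current seats + 1).
Priorities: North 2206.500, South 2229.500, East 1697.000, West 1254.500, Central 1893.750.
Highest priority: South.

South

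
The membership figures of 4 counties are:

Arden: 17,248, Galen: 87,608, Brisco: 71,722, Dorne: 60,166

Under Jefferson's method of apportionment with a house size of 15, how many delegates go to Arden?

1

Standard divisor 236744/15 ≈ 15782.933; standard quotas: Arden 1.093, Galen 5.551, Brisco 4.544, Dorne 3.812.
Rounding down gives 1, 5, 4, 3 = 13 seats, so the divisor must be adjusted.
With modified divisor 14500: modified quotas Arden 1.190, Galen 6.042, Brisco 4.946, Dorne 4.149.
Rounding down: Arden 1, Galen 6, Brisco 4, Dorne 4 (total 15).
Arden receives 1.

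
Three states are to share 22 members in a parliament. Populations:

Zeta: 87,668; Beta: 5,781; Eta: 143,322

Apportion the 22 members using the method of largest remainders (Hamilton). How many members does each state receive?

Zeta=8; Beta=1; Eta=13

Standard divisor: 236771 ÷ 22 ≈ 10762.318.
Standard quotas: Zeta 8.1458, Beta 0.5372, Eta 13.3170.
Lower quotas: Zeta 8, Beta 0, Eta 13 (sum 21, leaving 1 seat).
Remainders in descending order: Beta 0.5372, Eta 0.3170, Zeta 0.1458.
Largest remainder: Beta receives the extra seat.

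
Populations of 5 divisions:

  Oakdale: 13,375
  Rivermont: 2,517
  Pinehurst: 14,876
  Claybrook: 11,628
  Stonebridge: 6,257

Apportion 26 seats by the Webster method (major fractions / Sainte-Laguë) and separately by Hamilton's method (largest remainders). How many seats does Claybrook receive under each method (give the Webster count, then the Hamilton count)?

Webster: Oakdale 7, Rivermont 1, Pinehurst 8, Claybrook 7, Stonebridge 3.
Hamilton: Oakdale 7, Rivermont 2, Pinehurst 8, Claybrook 6, Stonebridge 3.
Claybrook gets 7 under Webster and 6 under Hamilton.

7 and 6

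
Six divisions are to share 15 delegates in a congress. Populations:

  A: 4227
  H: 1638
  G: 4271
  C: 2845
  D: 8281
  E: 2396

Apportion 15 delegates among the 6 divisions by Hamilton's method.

A 3; H 1; G 3; C 2; D 5; E 1

Standard divisor: 23658 ÷ 15 ≈ 1577.2.
Standard quotas: A 2.6801, H 1.0385, G 2.7080, C 1.8038, D 5.2504, E 1.5191.
Lower quotas: A 2, H 1, G 2, C 1, D 5, E 1 (sum 12, leaving 3 seats).
Remainders in descending order: C 0.8038, G 0.7080, A 0.6801, E 0.5191, D 0.2504, H 0.0385.
Largest remainders: C, G, A receive the extra seats.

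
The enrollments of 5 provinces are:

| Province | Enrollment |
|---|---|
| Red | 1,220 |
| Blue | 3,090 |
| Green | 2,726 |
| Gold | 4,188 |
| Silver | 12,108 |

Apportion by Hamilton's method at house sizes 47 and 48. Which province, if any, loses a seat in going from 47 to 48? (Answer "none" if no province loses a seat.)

Red

At 47 seats: Red 3, Blue 6, Green 6, Gold 8, Silver 24.
At 48 seats: Red 2, Blue 6, Green 6, Gold 9, Silver 25.
Red drops from 3 to 2.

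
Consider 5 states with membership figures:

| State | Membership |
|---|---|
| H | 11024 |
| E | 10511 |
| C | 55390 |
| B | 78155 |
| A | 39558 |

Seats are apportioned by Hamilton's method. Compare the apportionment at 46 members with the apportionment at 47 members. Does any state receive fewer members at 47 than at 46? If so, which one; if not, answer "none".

At 46 seats: H 3, E 3, C 13, B 18, A 9.
At 47 seats: H 3, E 2, C 13, B 19, A 10.
E drops from 3 to 2.

E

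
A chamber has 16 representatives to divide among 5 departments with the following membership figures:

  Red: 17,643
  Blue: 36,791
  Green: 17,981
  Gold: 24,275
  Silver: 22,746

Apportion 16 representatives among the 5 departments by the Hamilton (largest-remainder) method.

Total 119436; standard divisor 119436/16 ≈ 7464.75.
Standard quotas: Red 2.3635, Blue 4.9286, Green 2.4088, Gold 3.2520, Silver 3.0471.
Lower quotas: Red 2, Blue 4, Green 2, Gold 3, Silver 3 (sum 14, leaving 2 seats).
Remainders in descending order: Blue 0.9286, Green 0.4088, Red 0.3635, Gold 0.2520, Silver 0.0471.
The surplus seats go to Blue, Green.

Red 2; Blue 5; Green 3; Gold 3; Silver 3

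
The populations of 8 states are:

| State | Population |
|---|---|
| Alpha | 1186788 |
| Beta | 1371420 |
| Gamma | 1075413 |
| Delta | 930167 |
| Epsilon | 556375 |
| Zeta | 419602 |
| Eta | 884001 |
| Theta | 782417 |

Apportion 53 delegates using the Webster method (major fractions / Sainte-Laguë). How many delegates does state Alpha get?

Standard divisor 7206183/53 ≈ 135965.717; standard quotas: Alpha 8.729, Beta 10.087, Gamma 7.909, Delta 6.841, Epsilon 4.092, Zeta 3.086, Eta 6.502, Theta 5.755.
Rounding to the nearest integer gives 9, 10, 8, 7, 4, 3, 7, 6 = 54 seats, so the divisor must be adjusted.
With modified divisor 137800: modified quotas Alpha 8.612, Beta 9.952, Gamma 7.804, Delta 6.750, Epsilon 4.038, Zeta 3.045, Eta 6.415, Theta 5.678.
Rounding to the nearest integer: Alpha 9, Beta 10, Gamma 8, Delta 7, Epsilon 4, Zeta 3, Eta 6, Theta 6 (total 53).
Alpha receives 9.

9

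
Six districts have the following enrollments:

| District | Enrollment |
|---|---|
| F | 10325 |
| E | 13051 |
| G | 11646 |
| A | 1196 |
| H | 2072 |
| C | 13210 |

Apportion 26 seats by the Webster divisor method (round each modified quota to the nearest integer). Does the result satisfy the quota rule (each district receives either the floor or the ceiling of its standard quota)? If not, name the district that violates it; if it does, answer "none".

none

Standard quotas: F 5.213, E 6.589, G 5.880, A 0.604, H 1.046, C 6.669.
Webster allocation: F 5, E 6, G 6, A 1, H 1, C 7.
Every allocation lies between the lower and upper quota.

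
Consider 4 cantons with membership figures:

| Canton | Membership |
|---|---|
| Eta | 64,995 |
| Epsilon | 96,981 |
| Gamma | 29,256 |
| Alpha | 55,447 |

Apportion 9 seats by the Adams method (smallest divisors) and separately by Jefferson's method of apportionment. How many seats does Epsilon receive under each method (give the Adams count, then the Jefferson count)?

3 and 4

Adams: Eta 3, Epsilon 3, Gamma 1, Alpha 2.
Jefferson: Eta 2, Epsilon 4, Gamma 1, Alpha 2.
Epsilon gets 3 under Adams and 4 under Jefferson.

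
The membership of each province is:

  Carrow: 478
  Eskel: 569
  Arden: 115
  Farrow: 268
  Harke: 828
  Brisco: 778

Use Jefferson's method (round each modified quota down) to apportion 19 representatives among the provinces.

Standard divisor 3036/19 ≈ 159.789; standard quotas: Carrow 2.991, Eskel 3.561, Arden 0.720, Farrow 1.677, Harke 5.182, Brisco 4.869.
Rounding down gives 2, 3, 0, 1, 5, 4 = 15 seats, so the divisor must be adjusted.
With modified divisor 136: modified quotas Carrow 3.515, Eskel 4.184, Arden 0.846, Farrow 1.971, Harke 6.088, Brisco 5.721.
Rounding down: Carrow 3, Eskel 4, Arden 0, Farrow 1, Harke 6, Brisco 5 (total 19).

Carrow=3, Eskel=4, Arden=0, Farrow=1, Harke=6, Brisco=5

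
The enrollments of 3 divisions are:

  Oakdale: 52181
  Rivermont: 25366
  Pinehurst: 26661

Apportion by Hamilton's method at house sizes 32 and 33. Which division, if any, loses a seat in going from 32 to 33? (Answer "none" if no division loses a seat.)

none

At 32 seats: Oakdale 16, Rivermont 8, Pinehurst 8.
At 33 seats: Oakdale 17, Rivermont 8, Pinehurst 8.
No division's allocation decreased.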